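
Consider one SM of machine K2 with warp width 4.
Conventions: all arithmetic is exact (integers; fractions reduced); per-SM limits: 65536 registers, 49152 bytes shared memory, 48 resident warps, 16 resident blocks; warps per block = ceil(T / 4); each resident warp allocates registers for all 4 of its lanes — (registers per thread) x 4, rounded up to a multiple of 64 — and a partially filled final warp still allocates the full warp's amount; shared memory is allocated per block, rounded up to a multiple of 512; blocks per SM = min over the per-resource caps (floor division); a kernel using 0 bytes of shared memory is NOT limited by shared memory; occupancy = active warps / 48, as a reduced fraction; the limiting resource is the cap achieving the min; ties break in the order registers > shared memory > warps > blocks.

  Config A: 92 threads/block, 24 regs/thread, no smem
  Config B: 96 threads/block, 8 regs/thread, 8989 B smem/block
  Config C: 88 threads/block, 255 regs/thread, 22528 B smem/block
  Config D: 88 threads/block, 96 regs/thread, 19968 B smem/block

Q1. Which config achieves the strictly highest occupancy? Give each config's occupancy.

occupancies: A 23/24, B 1, C 11/12, D 11/12

Answer: B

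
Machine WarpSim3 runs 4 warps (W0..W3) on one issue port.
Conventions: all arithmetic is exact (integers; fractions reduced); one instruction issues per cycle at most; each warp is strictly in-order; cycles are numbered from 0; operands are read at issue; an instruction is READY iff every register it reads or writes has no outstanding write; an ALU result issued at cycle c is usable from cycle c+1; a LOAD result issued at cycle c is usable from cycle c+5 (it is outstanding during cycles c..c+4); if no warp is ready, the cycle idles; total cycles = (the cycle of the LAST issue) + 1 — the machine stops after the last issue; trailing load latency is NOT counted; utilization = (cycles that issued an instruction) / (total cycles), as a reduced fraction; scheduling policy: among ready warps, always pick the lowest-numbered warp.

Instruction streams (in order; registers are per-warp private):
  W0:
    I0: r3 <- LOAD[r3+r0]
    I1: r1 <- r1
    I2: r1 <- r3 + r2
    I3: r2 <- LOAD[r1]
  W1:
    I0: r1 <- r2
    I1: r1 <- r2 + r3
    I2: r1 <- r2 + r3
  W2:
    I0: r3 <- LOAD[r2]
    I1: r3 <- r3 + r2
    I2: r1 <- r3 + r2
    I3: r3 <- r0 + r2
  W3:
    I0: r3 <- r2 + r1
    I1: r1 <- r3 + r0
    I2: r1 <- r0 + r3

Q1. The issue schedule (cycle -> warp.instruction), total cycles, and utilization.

cycle 0: W0.I0
cycle 1: W0.I1
cycle 2: W1.I0
cycle 3: W1.I1
cycle 4: W1.I2
cycle 5: W0.I2
cycle 6: W0.I3
cycle 7: W2.I0
cycle 8: W3.I0
cycle 9: W3.I1
cycle 10: W3.I2
cycle 11: idle
cycle 12: W2.I1
cycle 13: W2.I2
cycle 14: W2.I3

Answer: 15 cycles, utilization 14/15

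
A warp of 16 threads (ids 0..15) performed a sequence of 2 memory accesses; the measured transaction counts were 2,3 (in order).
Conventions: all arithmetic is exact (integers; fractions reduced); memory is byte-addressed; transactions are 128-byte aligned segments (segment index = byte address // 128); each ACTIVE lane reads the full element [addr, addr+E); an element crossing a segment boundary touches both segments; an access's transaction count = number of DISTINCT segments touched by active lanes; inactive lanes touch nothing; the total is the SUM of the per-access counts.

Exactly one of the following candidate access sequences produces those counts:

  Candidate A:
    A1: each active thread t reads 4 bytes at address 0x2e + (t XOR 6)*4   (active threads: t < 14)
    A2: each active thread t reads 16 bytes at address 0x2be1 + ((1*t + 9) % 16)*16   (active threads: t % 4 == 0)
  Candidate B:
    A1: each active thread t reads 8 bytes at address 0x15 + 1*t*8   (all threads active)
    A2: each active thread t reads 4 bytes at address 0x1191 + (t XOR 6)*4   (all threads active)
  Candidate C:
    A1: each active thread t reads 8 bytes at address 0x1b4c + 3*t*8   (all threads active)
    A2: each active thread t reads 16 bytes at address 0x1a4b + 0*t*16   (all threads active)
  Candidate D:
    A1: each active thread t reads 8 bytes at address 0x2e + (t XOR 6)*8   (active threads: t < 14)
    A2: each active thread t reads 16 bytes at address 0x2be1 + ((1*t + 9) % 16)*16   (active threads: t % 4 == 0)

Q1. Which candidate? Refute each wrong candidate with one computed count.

A: A1 gives 1 transaction, not 2
B: A2 gives 1 transaction, not 3
C: A1 gives 4 transactions, not 2
D: all counts match (2,3)

Answer: D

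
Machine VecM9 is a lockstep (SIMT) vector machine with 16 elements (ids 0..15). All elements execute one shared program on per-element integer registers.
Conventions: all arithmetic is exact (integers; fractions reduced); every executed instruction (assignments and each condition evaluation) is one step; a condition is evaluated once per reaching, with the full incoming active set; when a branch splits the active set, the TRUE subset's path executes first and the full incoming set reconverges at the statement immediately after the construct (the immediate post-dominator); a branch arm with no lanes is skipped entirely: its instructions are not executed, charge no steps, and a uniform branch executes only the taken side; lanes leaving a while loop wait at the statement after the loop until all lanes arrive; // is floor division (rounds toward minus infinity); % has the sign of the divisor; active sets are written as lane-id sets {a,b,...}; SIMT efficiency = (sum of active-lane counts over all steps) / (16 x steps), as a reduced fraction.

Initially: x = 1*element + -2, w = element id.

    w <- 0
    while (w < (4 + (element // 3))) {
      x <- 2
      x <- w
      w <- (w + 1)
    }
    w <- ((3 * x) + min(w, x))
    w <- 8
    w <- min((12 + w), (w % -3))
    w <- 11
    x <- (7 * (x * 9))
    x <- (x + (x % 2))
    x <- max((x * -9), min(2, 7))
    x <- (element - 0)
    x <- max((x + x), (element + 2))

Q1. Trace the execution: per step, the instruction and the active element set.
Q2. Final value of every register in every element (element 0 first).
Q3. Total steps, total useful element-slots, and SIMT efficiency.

step 0: w <- 0                       {0,1,2,3,4,5,6,7,8,9,10,11,12,13,14,15}
step 1: eval (w < (4 + (element // 3))) {0,1,2,3,4,5,6,7,8,9,10,11,12,13,14,15}
step 2: x <- 2                       {0,1,2,3,4,5,6,7,8,9,10,11,12,13,14,15}
step 3: x <- w                       {0,1,2,3,4,5,6,7,8,9,10,11,12,13,14,15}
step 4: w <- (w + 1)                 {0,1,2,3,4,5,6,7,8,9,10,11,12,13,14,15}
step 5: eval (w < (4 + (element // 3))) {0,1,2,3,4,5,6,7,8,9,10,11,12,13,14,15}
step 6: x <- 2                       {0,1,2,3,4,5,6,7,8,9,10,11,12,13,14,15}
step 7: x <- w                       {0,1,2,3,4,5,6,7,8,9,10,11,12,13,14,15}
step 8: w <- (w + 1)                 {0,1,2,3,4,5,6,7,8,9,10,11,12,13,14,15}
step 9: eval (w < (4 + (element // 3))) {0,1,2,3,4,5,6,7,8,9,10,11,12,13,14,15}
step 10: x <- 2                       {0,1,2,3,4,5,6,7,8,9,10,11,12,13,14,15}
step 11: x <- w                       {0,1,2,3,4,5,6,7,8,9,10,11,12,13,14,15}
step 12: w <- (w + 1)                 {0,1,2,3,4,5,6,7,8,9,10,11,12,13,14,15}
step 13: eval (w < (4 + (element // 3))) {0,1,2,3,4,5,6,7,8,9,10,11,12,13,14,15}
step 14: x <- 2                       {0,1,2,3,4,5,6,7,8,9,10,11,12,13,14,15}
step 15: x <- w                       {0,1,2,3,4,5,6,7,8,9,10,11,12,13,14,15}
step 16: w <- (w + 1)                 {0,1,2,3,4,5,6,7,8,9,10,11,12,13,14,15}
step 17: eval (w < (4 + (element // 3))) {0,1,2,3,4,5,6,7,8,9,10,11,12,13,14,15}
step 18: x <- 2                       {3,4,5,6,7,8,9,10,11,12,13,14,15}
step 19: x <- w                       {3,4,5,6,7,8,9,10,11,12,13,14,15}
step 20: w <- (w + 1)                 {3,4,5,6,7,8,9,10,11,12,13,14,15}
step 21: eval (w < (4 + (element // 3))) {3,4,5,6,7,8,9,10,11,12,13,14,15}
step 22: x <- 2                       {6,7,8,9,10,11,12,13,14,15}
step 23: x <- w                       {6,7,8,9,10,11,12,13,14,15}
step 24: w <- (w + 1)                 {6,7,8,9,10,11,12,13,14,15}
step 25: eval (w < (4 + (element // 3))) {6,7,8,9,10,11,12,13,14,15}
step 26: x <- 2                       {9,10,11,12,13,14,15}
step 27: x <- w                       {9,10,11,12,13,14,15}
step 28: w <- (w + 1)                 {9,10,11,12,13,14,15}
step 29: eval (w < (4 + (element // 3))) {9,10,11,12,13,14,15}
step 30: x <- 2                       {12,13,14,15}
step 31: x <- w                       {12,13,14,15}
step 32: w <- (w + 1)                 {12,13,14,15}
step 33: eval (w < (4 + (element // 3))) {12,13,14,15}
step 34: x <- 2                       {15}
step 35: x <- w                       {15}
step 36: w <- (w + 1)                 {15}
step 37: eval (w < (4 + (element // 3))) {15}
step 38: w <- ((3 * x) + min(w, x))   {0,1,2,3,4,5,6,7,8,9,10,11,12,13,14,15}
step 39: w <- 8                       {0,1,2,3,4,5,6,7,8,9,10,11,12,13,14,15}
step 40: w <- min((12 + w), (w % -3)) {0,1,2,3,4,5,6,7,8,9,10,11,12,13,14,15}
step 41: w <- 11                      {0,1,2,3,4,5,6,7,8,9,10,11,12,13,14,15}
step 42: x <- (7 * (x * 9))           {0,1,2,3,4,5,6,7,8,9,10,11,12,13,14,15}
step 43: x <- (x + (x % 2))           {0,1,2,3,4,5,6,7,8,9,10,11,12,13,14,15}
step 44: x <- max((x * -9), min(2, 7)) {0,1,2,3,4,5,6,7,8,9,10,11,12,13,14,15}
step 45: x <- (element - 0)           {0,1,2,3,4,5,6,7,8,9,10,11,12,13,14,15}
step 46: x <- max((x + x), (element + 2)) {0,1,2,3,4,5,6,7,8,9,10,11,12,13,14,15}

Answer: 47 steps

x: 2,3,4,6,8,10,12,14,16,18,20,22,24,26,28,30
w: 11,11,11,11,11,11,11,11,11,11,11,11,11,11,11,11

steps = 47; useful = 572; efficiency = 572/752 = 143/188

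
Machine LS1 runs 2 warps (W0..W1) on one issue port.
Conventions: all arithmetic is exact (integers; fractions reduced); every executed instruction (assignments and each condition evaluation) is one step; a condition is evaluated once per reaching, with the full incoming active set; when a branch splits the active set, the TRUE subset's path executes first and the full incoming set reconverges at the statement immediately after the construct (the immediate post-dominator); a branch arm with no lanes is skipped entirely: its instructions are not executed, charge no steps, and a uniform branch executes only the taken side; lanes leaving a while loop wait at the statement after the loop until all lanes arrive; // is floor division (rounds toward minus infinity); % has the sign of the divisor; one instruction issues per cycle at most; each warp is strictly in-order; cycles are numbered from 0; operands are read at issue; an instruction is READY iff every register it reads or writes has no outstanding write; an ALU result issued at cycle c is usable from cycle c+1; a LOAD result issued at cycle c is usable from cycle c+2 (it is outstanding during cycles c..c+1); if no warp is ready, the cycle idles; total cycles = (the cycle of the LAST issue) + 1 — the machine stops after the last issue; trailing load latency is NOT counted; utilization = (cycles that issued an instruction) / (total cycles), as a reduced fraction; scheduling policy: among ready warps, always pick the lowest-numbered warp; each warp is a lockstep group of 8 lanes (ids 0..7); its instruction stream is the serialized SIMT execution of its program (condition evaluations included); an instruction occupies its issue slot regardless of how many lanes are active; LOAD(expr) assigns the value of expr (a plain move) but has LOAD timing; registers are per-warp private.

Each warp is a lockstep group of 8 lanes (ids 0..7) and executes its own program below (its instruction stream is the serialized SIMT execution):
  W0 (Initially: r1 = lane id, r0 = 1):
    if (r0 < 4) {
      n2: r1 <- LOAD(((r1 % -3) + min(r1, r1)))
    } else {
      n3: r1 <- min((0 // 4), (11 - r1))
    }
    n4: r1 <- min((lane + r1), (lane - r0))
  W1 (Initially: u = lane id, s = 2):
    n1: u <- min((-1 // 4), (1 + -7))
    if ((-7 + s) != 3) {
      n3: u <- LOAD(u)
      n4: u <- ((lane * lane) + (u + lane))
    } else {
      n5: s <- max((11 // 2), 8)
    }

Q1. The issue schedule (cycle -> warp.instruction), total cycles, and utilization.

cycle 0: W0.I0
cycle 1: W0.I1
cycle 2: W1.I0
cycle 3: W0.I2
cycle 4: W1.I1
cycle 5: W1.I2
cycle 6: idle
cycle 7: W1.I3

Answer: 8 cycles, utilization 7/8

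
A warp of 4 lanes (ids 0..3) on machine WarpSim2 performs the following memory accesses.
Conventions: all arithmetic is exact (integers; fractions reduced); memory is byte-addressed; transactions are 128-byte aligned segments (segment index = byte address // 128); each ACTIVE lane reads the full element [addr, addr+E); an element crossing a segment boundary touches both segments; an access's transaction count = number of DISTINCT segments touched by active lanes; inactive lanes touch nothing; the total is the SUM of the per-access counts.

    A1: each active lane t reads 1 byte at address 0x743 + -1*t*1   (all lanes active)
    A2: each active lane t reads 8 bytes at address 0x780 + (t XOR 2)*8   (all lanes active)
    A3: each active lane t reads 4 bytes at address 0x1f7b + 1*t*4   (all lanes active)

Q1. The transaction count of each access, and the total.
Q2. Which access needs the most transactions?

A1: 1 transaction
A2: 1 transaction
A3: 2 transactions

Answer: 1,1,2; total 4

Answer: A3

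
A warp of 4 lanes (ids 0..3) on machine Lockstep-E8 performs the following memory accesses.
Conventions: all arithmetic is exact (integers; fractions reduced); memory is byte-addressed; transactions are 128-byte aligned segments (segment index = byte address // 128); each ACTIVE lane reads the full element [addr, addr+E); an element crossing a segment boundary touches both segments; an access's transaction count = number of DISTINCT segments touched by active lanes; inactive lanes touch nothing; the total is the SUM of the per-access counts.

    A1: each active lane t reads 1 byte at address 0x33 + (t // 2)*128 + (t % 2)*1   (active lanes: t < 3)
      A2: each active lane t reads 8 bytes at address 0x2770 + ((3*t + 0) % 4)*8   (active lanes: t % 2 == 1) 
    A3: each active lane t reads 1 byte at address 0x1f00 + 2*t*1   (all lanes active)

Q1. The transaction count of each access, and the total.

A1: 2 transactions
A2: 2 transactions
A3: 1 transaction

Answer: 2,2,1; total 5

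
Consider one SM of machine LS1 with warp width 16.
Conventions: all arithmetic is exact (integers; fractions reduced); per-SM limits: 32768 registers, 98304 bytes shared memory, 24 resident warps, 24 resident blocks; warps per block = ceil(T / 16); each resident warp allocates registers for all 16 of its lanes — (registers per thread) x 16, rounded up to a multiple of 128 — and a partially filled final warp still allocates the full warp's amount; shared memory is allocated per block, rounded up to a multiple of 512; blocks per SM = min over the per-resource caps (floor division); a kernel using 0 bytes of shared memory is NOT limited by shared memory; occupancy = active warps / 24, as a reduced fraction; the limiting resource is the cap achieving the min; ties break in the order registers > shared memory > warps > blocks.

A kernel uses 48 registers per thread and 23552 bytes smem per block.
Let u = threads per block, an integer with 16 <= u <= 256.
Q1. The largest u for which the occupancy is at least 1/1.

Answer: u = 192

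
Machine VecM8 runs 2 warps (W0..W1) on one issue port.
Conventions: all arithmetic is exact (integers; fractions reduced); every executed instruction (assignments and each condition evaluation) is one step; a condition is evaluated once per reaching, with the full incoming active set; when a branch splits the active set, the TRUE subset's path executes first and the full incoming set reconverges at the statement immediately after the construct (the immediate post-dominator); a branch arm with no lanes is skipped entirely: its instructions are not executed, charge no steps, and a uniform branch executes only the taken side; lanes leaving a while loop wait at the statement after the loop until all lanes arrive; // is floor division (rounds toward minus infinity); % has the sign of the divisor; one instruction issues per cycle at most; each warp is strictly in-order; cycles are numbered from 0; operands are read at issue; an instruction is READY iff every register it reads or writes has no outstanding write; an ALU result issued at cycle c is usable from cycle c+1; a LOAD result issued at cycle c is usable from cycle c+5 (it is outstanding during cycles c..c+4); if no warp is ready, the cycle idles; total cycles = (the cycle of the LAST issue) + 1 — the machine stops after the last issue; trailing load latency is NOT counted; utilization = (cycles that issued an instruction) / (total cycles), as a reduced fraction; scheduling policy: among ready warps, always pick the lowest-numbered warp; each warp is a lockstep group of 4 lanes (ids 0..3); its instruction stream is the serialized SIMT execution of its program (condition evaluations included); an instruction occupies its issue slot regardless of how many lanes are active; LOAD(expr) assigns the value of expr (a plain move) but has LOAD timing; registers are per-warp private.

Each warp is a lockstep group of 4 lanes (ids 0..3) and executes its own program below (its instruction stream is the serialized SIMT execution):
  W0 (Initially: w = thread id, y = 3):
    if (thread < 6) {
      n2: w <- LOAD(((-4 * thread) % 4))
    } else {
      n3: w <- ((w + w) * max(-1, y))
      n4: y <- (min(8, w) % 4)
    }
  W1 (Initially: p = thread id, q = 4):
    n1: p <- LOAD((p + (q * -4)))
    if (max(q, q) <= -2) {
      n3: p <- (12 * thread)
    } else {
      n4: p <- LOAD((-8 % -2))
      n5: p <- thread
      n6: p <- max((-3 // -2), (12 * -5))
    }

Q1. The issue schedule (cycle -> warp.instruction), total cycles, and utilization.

cycle 0: W0.I0
cycle 1: W0.I1
cycle 2: W1.I0
cycle 3: W1.I1
cycle 4: idle
cycle 5: idle
cycle 6: idle
cycle 7: W1.I2
cycle 8: idle
cycle 9: idle
cycle 10: idle
cycle 11: idle
cycle 12: W1.I3
cycle 13: W1.I4

Answer: 14 cycles, utilization 1/2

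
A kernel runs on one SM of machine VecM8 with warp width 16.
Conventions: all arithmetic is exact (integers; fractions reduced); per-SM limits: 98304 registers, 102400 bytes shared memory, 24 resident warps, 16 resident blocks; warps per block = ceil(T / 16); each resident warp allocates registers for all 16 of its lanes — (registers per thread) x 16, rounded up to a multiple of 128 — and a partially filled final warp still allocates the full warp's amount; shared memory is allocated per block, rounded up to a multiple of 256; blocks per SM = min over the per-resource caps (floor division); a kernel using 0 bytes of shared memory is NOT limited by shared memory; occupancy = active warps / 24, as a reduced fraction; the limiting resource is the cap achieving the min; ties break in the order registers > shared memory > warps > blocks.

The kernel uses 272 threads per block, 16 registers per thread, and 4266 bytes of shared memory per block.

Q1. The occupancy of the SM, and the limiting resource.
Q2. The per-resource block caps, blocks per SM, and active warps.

Answer: occupancy 17/24, limited by warps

registers: 22 blocks
shared memory: 23 blocks
warps: 1 block
blocks: 16 blocks

Answer: 1 block, 17 active warps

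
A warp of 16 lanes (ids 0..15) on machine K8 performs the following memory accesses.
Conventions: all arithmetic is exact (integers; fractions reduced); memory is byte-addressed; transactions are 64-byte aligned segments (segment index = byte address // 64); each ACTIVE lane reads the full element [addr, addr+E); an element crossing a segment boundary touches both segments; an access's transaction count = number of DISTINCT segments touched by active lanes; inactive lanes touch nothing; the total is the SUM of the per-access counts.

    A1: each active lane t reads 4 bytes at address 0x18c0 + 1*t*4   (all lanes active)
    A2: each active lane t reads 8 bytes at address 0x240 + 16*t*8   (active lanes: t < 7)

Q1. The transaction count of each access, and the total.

A1: 1 transaction
A2: 7 transactions

Answer: 1,7; total 8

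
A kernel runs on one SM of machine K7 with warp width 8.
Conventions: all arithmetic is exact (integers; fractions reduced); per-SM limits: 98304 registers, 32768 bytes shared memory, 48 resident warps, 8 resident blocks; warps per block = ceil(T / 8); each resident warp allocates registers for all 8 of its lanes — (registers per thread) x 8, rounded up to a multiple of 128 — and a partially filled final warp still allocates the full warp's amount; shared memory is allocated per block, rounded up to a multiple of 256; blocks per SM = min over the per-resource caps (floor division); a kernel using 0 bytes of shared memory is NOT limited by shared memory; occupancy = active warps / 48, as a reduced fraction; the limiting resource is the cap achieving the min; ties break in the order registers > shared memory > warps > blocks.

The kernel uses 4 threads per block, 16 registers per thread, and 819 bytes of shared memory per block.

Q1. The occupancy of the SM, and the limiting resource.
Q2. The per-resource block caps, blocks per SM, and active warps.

Answer: occupancy 1/6, limited by blocks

registers: 768 blocks
shared memory: 32 blocks
warps: 48 blocks
blocks: 8 blocks

Answer: 8 blocks, 8 active warps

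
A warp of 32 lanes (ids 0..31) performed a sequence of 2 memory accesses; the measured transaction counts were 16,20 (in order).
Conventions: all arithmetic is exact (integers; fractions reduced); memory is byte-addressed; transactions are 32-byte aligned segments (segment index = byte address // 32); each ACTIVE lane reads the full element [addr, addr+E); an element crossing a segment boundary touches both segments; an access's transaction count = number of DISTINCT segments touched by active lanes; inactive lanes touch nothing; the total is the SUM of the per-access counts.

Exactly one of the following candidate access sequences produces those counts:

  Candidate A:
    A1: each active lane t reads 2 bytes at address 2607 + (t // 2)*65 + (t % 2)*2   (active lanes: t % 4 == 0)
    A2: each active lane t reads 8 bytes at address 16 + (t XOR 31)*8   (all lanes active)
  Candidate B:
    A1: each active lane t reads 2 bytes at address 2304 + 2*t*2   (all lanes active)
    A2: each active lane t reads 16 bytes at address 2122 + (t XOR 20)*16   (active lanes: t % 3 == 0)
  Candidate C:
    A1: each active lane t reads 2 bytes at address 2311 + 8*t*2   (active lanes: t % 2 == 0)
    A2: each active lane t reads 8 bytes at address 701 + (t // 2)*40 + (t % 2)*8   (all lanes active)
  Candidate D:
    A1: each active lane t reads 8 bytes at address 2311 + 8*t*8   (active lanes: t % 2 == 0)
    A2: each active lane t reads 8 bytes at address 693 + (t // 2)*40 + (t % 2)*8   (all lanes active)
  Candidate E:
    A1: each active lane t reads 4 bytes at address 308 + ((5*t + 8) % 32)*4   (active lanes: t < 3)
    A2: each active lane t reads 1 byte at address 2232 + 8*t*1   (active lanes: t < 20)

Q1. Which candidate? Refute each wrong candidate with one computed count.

A: A1 gives 8 transactions, not 16
B: A1 gives 4 transactions, not 16
C: A2 gives 21 transactions, not 20
E: A1 gives 2 transactions, not 16
D: all counts match (16,20)

Answer: D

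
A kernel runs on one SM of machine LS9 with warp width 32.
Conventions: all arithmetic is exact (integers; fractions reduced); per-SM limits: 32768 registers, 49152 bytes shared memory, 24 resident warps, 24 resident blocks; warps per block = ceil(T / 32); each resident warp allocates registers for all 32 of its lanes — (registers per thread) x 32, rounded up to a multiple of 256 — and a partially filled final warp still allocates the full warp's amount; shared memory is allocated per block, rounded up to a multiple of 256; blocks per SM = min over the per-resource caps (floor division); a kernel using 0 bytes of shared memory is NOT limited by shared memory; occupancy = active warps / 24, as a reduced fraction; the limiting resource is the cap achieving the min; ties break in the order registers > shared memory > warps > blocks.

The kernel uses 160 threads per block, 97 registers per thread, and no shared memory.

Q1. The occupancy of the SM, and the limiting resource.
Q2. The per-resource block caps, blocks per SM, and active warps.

Answer: occupancy 5/24, limited by registers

registers: 1 block
shared memory: no limit (kernel uses none)
warps: 4 blocks
blocks: 24 blocks

Answer: 1 block, 5 active warps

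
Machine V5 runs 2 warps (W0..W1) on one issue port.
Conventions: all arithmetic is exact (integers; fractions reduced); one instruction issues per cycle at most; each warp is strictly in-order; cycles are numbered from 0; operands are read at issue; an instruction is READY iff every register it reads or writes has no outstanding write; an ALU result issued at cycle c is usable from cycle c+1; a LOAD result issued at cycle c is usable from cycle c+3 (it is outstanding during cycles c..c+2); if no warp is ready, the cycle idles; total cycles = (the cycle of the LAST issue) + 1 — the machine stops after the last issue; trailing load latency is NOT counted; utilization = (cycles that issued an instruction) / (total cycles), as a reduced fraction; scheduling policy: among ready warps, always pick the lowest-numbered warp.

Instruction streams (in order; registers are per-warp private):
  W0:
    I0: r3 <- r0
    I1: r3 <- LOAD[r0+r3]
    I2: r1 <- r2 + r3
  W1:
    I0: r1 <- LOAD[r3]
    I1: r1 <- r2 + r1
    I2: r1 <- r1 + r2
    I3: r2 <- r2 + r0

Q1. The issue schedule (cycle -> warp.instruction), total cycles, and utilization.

cycle 0: W0.I0
cycle 1: W0.I1
cycle 2: W1.I0
cycle 3: idle
cycle 4: W0.I2
cycle 5: W1.I1
cycle 6: W1.I2
cycle 7: W1.I3

Answer: 8 cycles, utilization 7/8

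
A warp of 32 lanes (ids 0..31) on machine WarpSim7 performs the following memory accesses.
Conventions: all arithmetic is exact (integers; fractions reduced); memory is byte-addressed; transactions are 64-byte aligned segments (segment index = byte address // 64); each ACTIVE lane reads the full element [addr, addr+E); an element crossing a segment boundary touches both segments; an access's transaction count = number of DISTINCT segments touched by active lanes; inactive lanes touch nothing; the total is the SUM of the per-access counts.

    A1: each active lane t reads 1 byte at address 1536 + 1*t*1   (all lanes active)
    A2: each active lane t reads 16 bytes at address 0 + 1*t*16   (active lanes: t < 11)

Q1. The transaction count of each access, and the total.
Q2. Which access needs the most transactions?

A1: 1 transaction
A2: 3 transactions

Answer: 1,3; total 4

Answer: A2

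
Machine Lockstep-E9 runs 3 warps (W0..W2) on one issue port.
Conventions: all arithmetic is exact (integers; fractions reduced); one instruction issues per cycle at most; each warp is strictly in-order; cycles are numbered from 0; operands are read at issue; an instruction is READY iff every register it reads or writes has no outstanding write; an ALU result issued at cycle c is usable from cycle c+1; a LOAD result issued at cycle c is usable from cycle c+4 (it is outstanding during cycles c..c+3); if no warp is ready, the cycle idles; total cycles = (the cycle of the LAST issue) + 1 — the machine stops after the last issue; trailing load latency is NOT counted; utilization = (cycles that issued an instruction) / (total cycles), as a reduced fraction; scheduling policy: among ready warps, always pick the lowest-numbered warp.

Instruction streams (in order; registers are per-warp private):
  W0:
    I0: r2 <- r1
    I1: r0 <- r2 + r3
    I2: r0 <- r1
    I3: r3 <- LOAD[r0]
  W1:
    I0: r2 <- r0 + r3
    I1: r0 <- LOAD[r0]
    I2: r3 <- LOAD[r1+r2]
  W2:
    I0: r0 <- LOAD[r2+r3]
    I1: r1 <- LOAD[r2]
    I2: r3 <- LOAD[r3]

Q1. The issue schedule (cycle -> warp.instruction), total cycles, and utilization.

cycle 0: W0.I0
cycle 1: W0.I1
cycle 2: W0.I2
cycle 3: W0.I3
cycle 4: W1.I0
cycle 5: W1.I1
cycle 6: W1.I2
cycle 7: W2.I0
cycle 8: W2.I1
cycle 9: W2.I2

Answer: 10 cycles, utilization 1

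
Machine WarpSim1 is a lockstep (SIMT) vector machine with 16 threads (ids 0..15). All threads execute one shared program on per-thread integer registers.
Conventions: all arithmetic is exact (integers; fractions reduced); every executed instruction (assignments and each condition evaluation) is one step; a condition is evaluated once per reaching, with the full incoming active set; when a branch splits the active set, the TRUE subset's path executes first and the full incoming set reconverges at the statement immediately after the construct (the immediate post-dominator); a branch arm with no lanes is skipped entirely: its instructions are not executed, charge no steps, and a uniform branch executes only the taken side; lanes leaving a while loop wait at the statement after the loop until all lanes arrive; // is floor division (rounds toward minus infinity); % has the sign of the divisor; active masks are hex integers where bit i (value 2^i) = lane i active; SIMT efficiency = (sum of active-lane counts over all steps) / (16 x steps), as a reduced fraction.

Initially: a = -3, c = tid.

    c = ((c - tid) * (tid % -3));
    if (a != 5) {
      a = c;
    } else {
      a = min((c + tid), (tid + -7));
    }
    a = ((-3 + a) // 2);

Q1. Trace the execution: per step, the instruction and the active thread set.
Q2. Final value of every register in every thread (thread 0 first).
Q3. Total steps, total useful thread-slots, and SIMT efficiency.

step 0: c <- ((c - tid) * (tid % -3)) 0xffff
step 1: eval (a != 5)                0xffff
step 2: a <- c                       0xffff
step 3: a <- ((-3 + a) // 2)         0xffff

Answer: 4 steps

a: -2,-2,-2,-2,-2,-2,-2,-2,-2,-2,-2,-2,-2,-2,-2,-2
c: 0,0,0,0,0,0,0,0,0,0,0,0,0,0,0,0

steps = 4; useful = 64; efficiency = 64/64 = 1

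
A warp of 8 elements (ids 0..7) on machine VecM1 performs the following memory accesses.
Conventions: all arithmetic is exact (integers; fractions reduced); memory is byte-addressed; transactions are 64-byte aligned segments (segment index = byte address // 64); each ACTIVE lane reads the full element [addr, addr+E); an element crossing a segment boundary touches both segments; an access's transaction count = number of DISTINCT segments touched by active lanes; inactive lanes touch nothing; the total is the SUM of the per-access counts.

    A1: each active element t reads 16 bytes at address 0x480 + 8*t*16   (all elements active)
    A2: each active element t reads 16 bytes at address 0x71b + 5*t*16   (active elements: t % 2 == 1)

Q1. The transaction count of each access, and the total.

A1: 8 transactions
A2: 4 transactions

Answer: 8,4; total 12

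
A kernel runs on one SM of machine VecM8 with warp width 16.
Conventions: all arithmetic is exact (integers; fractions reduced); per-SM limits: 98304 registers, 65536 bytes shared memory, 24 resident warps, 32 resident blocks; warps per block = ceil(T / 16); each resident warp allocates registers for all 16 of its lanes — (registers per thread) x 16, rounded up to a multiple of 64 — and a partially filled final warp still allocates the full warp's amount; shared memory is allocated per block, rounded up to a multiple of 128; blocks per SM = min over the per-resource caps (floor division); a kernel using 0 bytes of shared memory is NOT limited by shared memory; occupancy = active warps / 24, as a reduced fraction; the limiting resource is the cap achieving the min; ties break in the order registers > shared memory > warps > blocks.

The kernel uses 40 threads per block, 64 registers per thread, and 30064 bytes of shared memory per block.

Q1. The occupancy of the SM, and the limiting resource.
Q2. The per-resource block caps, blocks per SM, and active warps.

Answer: occupancy 1/4, limited by shared memory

registers: 32 blocks
shared memory: 2 blocks
warps: 8 blocks
blocks: 32 blocks

Answer: 2 blocks, 6 active warps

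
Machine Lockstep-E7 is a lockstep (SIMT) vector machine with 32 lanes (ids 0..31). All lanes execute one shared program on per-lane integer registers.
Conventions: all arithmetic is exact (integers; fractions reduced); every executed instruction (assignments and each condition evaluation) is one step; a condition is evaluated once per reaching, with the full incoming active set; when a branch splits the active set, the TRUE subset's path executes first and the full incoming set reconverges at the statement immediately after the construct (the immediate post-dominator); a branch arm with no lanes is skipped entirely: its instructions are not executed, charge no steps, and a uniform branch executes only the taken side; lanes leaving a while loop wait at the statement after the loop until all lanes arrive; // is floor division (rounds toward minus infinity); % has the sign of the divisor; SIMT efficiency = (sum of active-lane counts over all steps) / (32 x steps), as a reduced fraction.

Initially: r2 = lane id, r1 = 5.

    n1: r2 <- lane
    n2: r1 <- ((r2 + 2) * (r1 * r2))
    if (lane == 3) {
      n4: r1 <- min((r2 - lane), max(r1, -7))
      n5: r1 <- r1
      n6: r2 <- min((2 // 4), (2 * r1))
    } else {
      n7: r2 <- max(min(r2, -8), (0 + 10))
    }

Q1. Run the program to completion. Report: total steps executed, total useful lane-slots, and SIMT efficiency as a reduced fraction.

Answer: 7 steps, 130 useful, 65/112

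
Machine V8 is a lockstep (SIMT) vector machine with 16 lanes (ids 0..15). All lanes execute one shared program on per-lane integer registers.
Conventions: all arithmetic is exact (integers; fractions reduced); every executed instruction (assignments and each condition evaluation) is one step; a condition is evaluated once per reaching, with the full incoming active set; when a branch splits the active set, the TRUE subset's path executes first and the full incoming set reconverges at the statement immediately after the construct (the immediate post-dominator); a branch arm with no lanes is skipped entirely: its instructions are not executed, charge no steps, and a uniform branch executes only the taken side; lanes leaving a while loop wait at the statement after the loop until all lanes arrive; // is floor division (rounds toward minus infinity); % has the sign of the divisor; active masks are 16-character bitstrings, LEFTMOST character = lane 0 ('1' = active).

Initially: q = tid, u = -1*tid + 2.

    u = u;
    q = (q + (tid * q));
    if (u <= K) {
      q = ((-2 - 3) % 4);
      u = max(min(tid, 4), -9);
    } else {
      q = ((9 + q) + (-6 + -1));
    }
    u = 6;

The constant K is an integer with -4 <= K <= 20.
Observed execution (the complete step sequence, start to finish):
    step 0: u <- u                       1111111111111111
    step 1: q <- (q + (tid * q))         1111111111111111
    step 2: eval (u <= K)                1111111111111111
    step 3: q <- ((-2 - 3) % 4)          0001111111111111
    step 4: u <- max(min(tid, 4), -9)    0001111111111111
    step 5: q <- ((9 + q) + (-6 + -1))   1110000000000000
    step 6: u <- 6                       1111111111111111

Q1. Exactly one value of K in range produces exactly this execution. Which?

Answer: K = -1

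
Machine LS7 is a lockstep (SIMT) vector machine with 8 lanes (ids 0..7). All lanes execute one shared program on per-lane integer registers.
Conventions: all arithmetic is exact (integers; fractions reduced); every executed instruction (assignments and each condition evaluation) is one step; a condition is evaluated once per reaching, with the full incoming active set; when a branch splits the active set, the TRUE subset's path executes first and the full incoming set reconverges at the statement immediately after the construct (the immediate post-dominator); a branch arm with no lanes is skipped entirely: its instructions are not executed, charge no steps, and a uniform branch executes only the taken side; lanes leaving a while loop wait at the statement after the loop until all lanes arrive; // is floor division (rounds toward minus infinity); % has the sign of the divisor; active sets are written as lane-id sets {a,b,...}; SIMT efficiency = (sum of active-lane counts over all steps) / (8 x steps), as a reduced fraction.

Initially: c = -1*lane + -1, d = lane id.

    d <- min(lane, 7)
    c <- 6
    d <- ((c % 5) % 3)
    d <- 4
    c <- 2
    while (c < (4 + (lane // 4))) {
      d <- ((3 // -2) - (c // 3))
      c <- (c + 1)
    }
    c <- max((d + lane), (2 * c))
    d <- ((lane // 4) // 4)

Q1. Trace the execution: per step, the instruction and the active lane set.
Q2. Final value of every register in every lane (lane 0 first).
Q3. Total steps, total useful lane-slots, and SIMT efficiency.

step 0: d <- min(lane, 7)            {0,1,2,3,4,5,6,7}
step 1: c <- 6                       {0,1,2,3,4,5,6,7}
step 2: d <- ((c % 5) % 3)           {0,1,2,3,4,5,6,7}
step 3: d <- 4                       {0,1,2,3,4,5,6,7}
step 4: c <- 2                       {0,1,2,3,4,5,6,7}
step 5: eval (c < (4 + (lane // 4))) {0,1,2,3,4,5,6,7}
step 6: d <- ((3 // -2) - (c // 3))  {0,1,2,3,4,5,6,7}
step 7: c <- (c + 1)                 {0,1,2,3,4,5,6,7}
step 8: eval (c < (4 + (lane // 4))) {0,1,2,3,4,5,6,7}
step 9: d <- ((3 // -2) - (c // 3))  {0,1,2,3,4,5,6,7}
step 10: c <- (c + 1)                 {0,1,2,3,4,5,6,7}
step 11: eval (c < (4 + (lane // 4))) {0,1,2,3,4,5,6,7}
step 12: d <- ((3 // -2) - (c // 3))  {4,5,6,7}
step 13: c <- (c + 1)                 {4,5,6,7}
step 14: eval (c < (4 + (lane // 4))) {4,5,6,7}
step 15: c <- max((d + lane), (2 * c)) {0,1,2,3,4,5,6,7}
step 16: d <- ((lane // 4) // 4)      {0,1,2,3,4,5,6,7}

Answer: 17 steps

c: 8,8,8,8,10,10,10,10
d: 0,0,0,0,0,0,0,0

steps = 17; useful = 124; efficiency = 124/136 = 31/34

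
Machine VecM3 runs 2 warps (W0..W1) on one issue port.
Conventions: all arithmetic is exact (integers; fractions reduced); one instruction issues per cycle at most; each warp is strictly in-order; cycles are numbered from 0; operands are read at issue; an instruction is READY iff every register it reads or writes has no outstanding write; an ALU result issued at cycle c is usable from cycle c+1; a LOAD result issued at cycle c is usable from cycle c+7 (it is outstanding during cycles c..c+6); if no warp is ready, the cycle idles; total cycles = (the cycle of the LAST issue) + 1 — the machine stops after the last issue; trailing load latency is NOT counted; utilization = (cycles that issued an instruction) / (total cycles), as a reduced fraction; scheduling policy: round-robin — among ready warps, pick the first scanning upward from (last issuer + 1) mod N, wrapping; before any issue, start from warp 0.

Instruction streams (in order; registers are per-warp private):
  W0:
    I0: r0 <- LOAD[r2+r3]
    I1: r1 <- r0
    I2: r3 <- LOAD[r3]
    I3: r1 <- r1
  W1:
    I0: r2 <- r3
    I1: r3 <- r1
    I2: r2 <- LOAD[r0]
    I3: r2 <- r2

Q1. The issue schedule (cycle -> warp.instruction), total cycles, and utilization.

cycle 0: W0.I0
cycle 1: W1.I0
cycle 2: W1.I1
cycle 3: W1.I2
cycle 4: idle
cycle 5: idle
cycle 6: idle
cycle 7: W0.I1
cycle 8: W0.I2
cycle 9: W0.I3
cycle 10: W1.I3

Answer: 11 cycles, utilization 8/11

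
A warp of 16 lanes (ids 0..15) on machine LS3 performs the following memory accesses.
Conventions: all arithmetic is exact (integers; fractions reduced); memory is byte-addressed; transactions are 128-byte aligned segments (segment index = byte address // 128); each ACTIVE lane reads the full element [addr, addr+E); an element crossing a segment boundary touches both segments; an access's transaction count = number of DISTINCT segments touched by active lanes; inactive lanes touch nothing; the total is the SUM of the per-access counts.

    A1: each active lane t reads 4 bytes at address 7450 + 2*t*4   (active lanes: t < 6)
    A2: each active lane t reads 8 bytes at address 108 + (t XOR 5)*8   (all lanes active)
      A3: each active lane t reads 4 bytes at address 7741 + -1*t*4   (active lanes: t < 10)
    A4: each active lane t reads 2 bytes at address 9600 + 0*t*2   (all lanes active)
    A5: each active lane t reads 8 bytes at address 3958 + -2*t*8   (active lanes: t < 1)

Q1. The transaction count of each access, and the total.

A1: 1 transaction
A2: 2 transactions
A3: 1 transaction
A4: 1 transaction
A5: 1 transaction

Answer: 1,2,1,1,1; total 6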